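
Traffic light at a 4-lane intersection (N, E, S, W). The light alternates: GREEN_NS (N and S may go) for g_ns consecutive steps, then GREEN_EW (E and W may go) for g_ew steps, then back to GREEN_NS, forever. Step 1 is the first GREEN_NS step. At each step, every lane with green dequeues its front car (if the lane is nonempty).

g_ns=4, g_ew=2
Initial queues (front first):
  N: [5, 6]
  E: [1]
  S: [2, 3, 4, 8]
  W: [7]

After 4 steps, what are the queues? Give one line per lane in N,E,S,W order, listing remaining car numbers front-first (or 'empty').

Step 1 [NS]: N:car5-GO,E:wait,S:car2-GO,W:wait | queues: N=1 E=1 S=3 W=1
Step 2 [NS]: N:car6-GO,E:wait,S:car3-GO,W:wait | queues: N=0 E=1 S=2 W=1
Step 3 [NS]: N:empty,E:wait,S:car4-GO,W:wait | queues: N=0 E=1 S=1 W=1
Step 4 [NS]: N:empty,E:wait,S:car8-GO,W:wait | queues: N=0 E=1 S=0 W=1

N: empty
E: 1
S: empty
W: 7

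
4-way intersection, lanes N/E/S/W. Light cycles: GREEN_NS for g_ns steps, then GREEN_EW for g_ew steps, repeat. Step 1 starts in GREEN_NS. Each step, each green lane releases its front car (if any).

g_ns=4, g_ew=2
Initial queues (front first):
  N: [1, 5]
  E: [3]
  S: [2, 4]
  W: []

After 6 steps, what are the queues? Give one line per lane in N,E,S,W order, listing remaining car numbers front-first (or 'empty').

Step 1 [NS]: N:car1-GO,E:wait,S:car2-GO,W:wait | queues: N=1 E=1 S=1 W=0
Step 2 [NS]: N:car5-GO,E:wait,S:car4-GO,W:wait | queues: N=0 E=1 S=0 W=0
Step 3 [NS]: N:empty,E:wait,S:empty,W:wait | queues: N=0 E=1 S=0 W=0
Step 4 [NS]: N:empty,E:wait,S:empty,W:wait | queues: N=0 E=1 S=0 W=0
Step 5 [EW]: N:wait,E:car3-GO,S:wait,W:empty | queues: N=0 E=0 S=0 W=0

N: empty
E: empty
S: empty
W: empty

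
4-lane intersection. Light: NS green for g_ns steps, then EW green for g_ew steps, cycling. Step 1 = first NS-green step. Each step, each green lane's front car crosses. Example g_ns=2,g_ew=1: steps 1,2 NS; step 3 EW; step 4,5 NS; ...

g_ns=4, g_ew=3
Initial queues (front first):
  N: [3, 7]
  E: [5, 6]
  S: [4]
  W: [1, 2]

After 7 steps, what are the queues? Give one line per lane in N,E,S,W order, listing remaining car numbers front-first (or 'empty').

Step 1 [NS]: N:car3-GO,E:wait,S:car4-GO,W:wait | queues: N=1 E=2 S=0 W=2
Step 2 [NS]: N:car7-GO,E:wait,S:empty,W:wait | queues: N=0 E=2 S=0 W=2
Step 3 [NS]: N:empty,E:wait,S:empty,W:wait | queues: N=0 E=2 S=0 W=2
Step 4 [NS]: N:empty,E:wait,S:empty,W:wait | queues: N=0 E=2 S=0 W=2
Step 5 [EW]: N:wait,E:car5-GO,S:wait,W:car1-GO | queues: N=0 E=1 S=0 W=1
Step 6 [EW]: N:wait,E:car6-GO,S:wait,W:car2-GO | queues: N=0 E=0 S=0 W=0

N: empty
E: empty
S: empty
W: empty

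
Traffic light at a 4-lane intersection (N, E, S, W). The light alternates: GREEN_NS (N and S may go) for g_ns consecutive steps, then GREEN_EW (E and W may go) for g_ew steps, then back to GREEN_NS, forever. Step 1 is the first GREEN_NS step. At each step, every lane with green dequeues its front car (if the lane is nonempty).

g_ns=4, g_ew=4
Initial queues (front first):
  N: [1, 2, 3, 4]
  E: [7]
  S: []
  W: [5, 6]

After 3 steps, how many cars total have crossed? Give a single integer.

Step 1 [NS]: N:car1-GO,E:wait,S:empty,W:wait | queues: N=3 E=1 S=0 W=2
Step 2 [NS]: N:car2-GO,E:wait,S:empty,W:wait | queues: N=2 E=1 S=0 W=2
Step 3 [NS]: N:car3-GO,E:wait,S:empty,W:wait | queues: N=1 E=1 S=0 W=2
Cars crossed by step 3: 3

Answer: 3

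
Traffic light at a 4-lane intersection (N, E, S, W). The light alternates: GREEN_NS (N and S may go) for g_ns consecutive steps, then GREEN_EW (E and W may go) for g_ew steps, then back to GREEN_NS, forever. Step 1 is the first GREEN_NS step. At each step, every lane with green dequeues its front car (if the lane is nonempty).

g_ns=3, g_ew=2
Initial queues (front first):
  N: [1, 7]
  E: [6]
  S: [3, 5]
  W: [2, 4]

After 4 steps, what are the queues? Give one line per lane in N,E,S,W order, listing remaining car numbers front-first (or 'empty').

Step 1 [NS]: N:car1-GO,E:wait,S:car3-GO,W:wait | queues: N=1 E=1 S=1 W=2
Step 2 [NS]: N:car7-GO,E:wait,S:car5-GO,W:wait | queues: N=0 E=1 S=0 W=2
Step 3 [NS]: N:empty,E:wait,S:empty,W:wait | queues: N=0 E=1 S=0 W=2
Step 4 [EW]: N:wait,E:car6-GO,S:wait,W:car2-GO | queues: N=0 E=0 S=0 W=1

N: empty
E: empty
S: empty
W: 4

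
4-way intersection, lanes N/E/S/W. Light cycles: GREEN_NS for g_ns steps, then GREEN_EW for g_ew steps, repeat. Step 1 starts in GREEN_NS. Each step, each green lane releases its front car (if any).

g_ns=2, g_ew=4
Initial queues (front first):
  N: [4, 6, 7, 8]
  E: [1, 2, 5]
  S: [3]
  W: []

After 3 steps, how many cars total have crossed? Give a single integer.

Answer: 4

Derivation:
Step 1 [NS]: N:car4-GO,E:wait,S:car3-GO,W:wait | queues: N=3 E=3 S=0 W=0
Step 2 [NS]: N:car6-GO,E:wait,S:empty,W:wait | queues: N=2 E=3 S=0 W=0
Step 3 [EW]: N:wait,E:car1-GO,S:wait,W:empty | queues: N=2 E=2 S=0 W=0
Cars crossed by step 3: 4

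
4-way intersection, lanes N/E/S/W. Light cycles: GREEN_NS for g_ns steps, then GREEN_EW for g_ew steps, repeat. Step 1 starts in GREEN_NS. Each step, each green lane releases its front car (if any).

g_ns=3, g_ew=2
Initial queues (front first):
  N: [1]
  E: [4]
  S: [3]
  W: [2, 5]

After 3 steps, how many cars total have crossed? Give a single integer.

Step 1 [NS]: N:car1-GO,E:wait,S:car3-GO,W:wait | queues: N=0 E=1 S=0 W=2
Step 2 [NS]: N:empty,E:wait,S:empty,W:wait | queues: N=0 E=1 S=0 W=2
Step 3 [NS]: N:empty,E:wait,S:empty,W:wait | queues: N=0 E=1 S=0 W=2
Cars crossed by step 3: 2

Answer: 2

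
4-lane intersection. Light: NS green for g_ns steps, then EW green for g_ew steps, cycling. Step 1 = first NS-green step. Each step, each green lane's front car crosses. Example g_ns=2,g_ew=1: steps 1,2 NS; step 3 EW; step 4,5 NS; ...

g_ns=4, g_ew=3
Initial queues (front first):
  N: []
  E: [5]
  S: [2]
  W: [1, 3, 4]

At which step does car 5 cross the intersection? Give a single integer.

Step 1 [NS]: N:empty,E:wait,S:car2-GO,W:wait | queues: N=0 E=1 S=0 W=3
Step 2 [NS]: N:empty,E:wait,S:empty,W:wait | queues: N=0 E=1 S=0 W=3
Step 3 [NS]: N:empty,E:wait,S:empty,W:wait | queues: N=0 E=1 S=0 W=3
Step 4 [NS]: N:empty,E:wait,S:empty,W:wait | queues: N=0 E=1 S=0 W=3
Step 5 [EW]: N:wait,E:car5-GO,S:wait,W:car1-GO | queues: N=0 E=0 S=0 W=2
Step 6 [EW]: N:wait,E:empty,S:wait,W:car3-GO | queues: N=0 E=0 S=0 W=1
Step 7 [EW]: N:wait,E:empty,S:wait,W:car4-GO | queues: N=0 E=0 S=0 W=0
Car 5 crosses at step 5

5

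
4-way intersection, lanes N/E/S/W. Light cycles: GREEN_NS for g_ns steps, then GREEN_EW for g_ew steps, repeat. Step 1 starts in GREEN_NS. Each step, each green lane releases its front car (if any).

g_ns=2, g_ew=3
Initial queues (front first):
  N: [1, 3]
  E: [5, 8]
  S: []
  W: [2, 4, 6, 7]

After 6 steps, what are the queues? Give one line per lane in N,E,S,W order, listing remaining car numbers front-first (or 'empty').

Step 1 [NS]: N:car1-GO,E:wait,S:empty,W:wait | queues: N=1 E=2 S=0 W=4
Step 2 [NS]: N:car3-GO,E:wait,S:empty,W:wait | queues: N=0 E=2 S=0 W=4
Step 3 [EW]: N:wait,E:car5-GO,S:wait,W:car2-GO | queues: N=0 E=1 S=0 W=3
Step 4 [EW]: N:wait,E:car8-GO,S:wait,W:car4-GO | queues: N=0 E=0 S=0 W=2
Step 5 [EW]: N:wait,E:empty,S:wait,W:car6-GO | queues: N=0 E=0 S=0 W=1
Step 6 [NS]: N:empty,E:wait,S:empty,W:wait | queues: N=0 E=0 S=0 W=1

N: empty
E: empty
S: empty
W: 7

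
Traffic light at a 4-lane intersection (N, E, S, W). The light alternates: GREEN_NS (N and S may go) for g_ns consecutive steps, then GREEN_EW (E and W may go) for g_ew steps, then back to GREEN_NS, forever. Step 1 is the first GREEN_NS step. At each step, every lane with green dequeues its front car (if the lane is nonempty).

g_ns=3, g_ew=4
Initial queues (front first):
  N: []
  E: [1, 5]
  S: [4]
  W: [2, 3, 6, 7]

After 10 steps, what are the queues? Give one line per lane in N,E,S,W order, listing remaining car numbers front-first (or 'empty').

Step 1 [NS]: N:empty,E:wait,S:car4-GO,W:wait | queues: N=0 E=2 S=0 W=4
Step 2 [NS]: N:empty,E:wait,S:empty,W:wait | queues: N=0 E=2 S=0 W=4
Step 3 [NS]: N:empty,E:wait,S:empty,W:wait | queues: N=0 E=2 S=0 W=4
Step 4 [EW]: N:wait,E:car1-GO,S:wait,W:car2-GO | queues: N=0 E=1 S=0 W=3
Step 5 [EW]: N:wait,E:car5-GO,S:wait,W:car3-GO | queues: N=0 E=0 S=0 W=2
Step 6 [EW]: N:wait,E:empty,S:wait,W:car6-GO | queues: N=0 E=0 S=0 W=1
Step 7 [EW]: N:wait,E:empty,S:wait,W:car7-GO | queues: N=0 E=0 S=0 W=0

N: empty
E: empty
S: empty
W: empty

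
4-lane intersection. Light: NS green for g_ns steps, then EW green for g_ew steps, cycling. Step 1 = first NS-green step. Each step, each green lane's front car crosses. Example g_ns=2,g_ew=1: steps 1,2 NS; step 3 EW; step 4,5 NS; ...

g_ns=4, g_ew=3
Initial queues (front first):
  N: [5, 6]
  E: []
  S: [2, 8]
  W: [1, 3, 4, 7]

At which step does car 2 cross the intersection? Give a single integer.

Step 1 [NS]: N:car5-GO,E:wait,S:car2-GO,W:wait | queues: N=1 E=0 S=1 W=4
Step 2 [NS]: N:car6-GO,E:wait,S:car8-GO,W:wait | queues: N=0 E=0 S=0 W=4
Step 3 [NS]: N:empty,E:wait,S:empty,W:wait | queues: N=0 E=0 S=0 W=4
Step 4 [NS]: N:empty,E:wait,S:empty,W:wait | queues: N=0 E=0 S=0 W=4
Step 5 [EW]: N:wait,E:empty,S:wait,W:car1-GO | queues: N=0 E=0 S=0 W=3
Step 6 [EW]: N:wait,E:empty,S:wait,W:car3-GO | queues: N=0 E=0 S=0 W=2
Step 7 [EW]: N:wait,E:empty,S:wait,W:car4-GO | queues: N=0 E=0 S=0 W=1
Step 8 [NS]: N:empty,E:wait,S:empty,W:wait | queues: N=0 E=0 S=0 W=1
Step 9 [NS]: N:empty,E:wait,S:empty,W:wait | queues: N=0 E=0 S=0 W=1
Step 10 [NS]: N:empty,E:wait,S:empty,W:wait | queues: N=0 E=0 S=0 W=1
Step 11 [NS]: N:empty,E:wait,S:empty,W:wait | queues: N=0 E=0 S=0 W=1
Step 12 [EW]: N:wait,E:empty,S:wait,W:car7-GO | queues: N=0 E=0 S=0 W=0
Car 2 crosses at step 1

1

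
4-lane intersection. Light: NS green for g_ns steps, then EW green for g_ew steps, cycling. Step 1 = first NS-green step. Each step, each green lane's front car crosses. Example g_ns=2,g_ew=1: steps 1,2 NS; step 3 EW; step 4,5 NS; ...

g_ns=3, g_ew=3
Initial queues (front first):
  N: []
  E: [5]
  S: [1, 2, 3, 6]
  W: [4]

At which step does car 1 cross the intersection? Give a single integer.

Step 1 [NS]: N:empty,E:wait,S:car1-GO,W:wait | queues: N=0 E=1 S=3 W=1
Step 2 [NS]: N:empty,E:wait,S:car2-GO,W:wait | queues: N=0 E=1 S=2 W=1
Step 3 [NS]: N:empty,E:wait,S:car3-GO,W:wait | queues: N=0 E=1 S=1 W=1
Step 4 [EW]: N:wait,E:car5-GO,S:wait,W:car4-GO | queues: N=0 E=0 S=1 W=0
Step 5 [EW]: N:wait,E:empty,S:wait,W:empty | queues: N=0 E=0 S=1 W=0
Step 6 [EW]: N:wait,E:empty,S:wait,W:empty | queues: N=0 E=0 S=1 W=0
Step 7 [NS]: N:empty,E:wait,S:car6-GO,W:wait | queues: N=0 E=0 S=0 W=0
Car 1 crosses at step 1

1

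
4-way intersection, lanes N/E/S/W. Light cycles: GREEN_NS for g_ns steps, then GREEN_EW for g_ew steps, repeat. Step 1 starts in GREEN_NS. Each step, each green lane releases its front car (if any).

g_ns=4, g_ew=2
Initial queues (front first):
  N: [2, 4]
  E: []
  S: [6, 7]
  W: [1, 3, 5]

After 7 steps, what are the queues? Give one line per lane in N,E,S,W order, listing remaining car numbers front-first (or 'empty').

Step 1 [NS]: N:car2-GO,E:wait,S:car6-GO,W:wait | queues: N=1 E=0 S=1 W=3
Step 2 [NS]: N:car4-GO,E:wait,S:car7-GO,W:wait | queues: N=0 E=0 S=0 W=3
Step 3 [NS]: N:empty,E:wait,S:empty,W:wait | queues: N=0 E=0 S=0 W=3
Step 4 [NS]: N:empty,E:wait,S:empty,W:wait | queues: N=0 E=0 S=0 W=3
Step 5 [EW]: N:wait,E:empty,S:wait,W:car1-GO | queues: N=0 E=0 S=0 W=2
Step 6 [EW]: N:wait,E:empty,S:wait,W:car3-GO | queues: N=0 E=0 S=0 W=1
Step 7 [NS]: N:empty,E:wait,S:empty,W:wait | queues: N=0 E=0 S=0 W=1

N: empty
E: empty
S: empty
W: 5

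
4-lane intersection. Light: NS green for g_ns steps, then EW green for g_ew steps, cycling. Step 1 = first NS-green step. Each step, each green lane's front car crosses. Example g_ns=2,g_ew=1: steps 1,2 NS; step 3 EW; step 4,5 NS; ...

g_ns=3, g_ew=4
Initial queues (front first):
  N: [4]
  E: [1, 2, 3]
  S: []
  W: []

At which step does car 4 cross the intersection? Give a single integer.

Step 1 [NS]: N:car4-GO,E:wait,S:empty,W:wait | queues: N=0 E=3 S=0 W=0
Step 2 [NS]: N:empty,E:wait,S:empty,W:wait | queues: N=0 E=3 S=0 W=0
Step 3 [NS]: N:empty,E:wait,S:empty,W:wait | queues: N=0 E=3 S=0 W=0
Step 4 [EW]: N:wait,E:car1-GO,S:wait,W:empty | queues: N=0 E=2 S=0 W=0
Step 5 [EW]: N:wait,E:car2-GO,S:wait,W:empty | queues: N=0 E=1 S=0 W=0
Step 6 [EW]: N:wait,E:car3-GO,S:wait,W:empty | queues: N=0 E=0 S=0 W=0
Car 4 crosses at step 1

1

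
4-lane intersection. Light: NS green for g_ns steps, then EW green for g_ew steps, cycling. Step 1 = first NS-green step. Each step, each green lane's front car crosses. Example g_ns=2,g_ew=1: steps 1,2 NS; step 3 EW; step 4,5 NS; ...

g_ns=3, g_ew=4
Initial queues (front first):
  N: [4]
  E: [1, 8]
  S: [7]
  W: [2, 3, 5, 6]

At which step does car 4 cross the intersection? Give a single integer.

Step 1 [NS]: N:car4-GO,E:wait,S:car7-GO,W:wait | queues: N=0 E=2 S=0 W=4
Step 2 [NS]: N:empty,E:wait,S:empty,W:wait | queues: N=0 E=2 S=0 W=4
Step 3 [NS]: N:empty,E:wait,S:empty,W:wait | queues: N=0 E=2 S=0 W=4
Step 4 [EW]: N:wait,E:car1-GO,S:wait,W:car2-GO | queues: N=0 E=1 S=0 W=3
Step 5 [EW]: N:wait,E:car8-GO,S:wait,W:car3-GO | queues: N=0 E=0 S=0 W=2
Step 6 [EW]: N:wait,E:empty,S:wait,W:car5-GO | queues: N=0 E=0 S=0 W=1
Step 7 [EW]: N:wait,E:empty,S:wait,W:car6-GO | queues: N=0 E=0 S=0 W=0
Car 4 crosses at step 1

1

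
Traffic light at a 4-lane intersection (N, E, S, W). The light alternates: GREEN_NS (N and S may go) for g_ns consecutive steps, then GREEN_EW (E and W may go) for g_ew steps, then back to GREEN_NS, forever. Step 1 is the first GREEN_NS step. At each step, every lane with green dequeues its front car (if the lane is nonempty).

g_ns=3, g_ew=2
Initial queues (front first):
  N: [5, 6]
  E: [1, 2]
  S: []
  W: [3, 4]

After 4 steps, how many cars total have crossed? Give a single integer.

Answer: 4

Derivation:
Step 1 [NS]: N:car5-GO,E:wait,S:empty,W:wait | queues: N=1 E=2 S=0 W=2
Step 2 [NS]: N:car6-GO,E:wait,S:empty,W:wait | queues: N=0 E=2 S=0 W=2
Step 3 [NS]: N:empty,E:wait,S:empty,W:wait | queues: N=0 E=2 S=0 W=2
Step 4 [EW]: N:wait,E:car1-GO,S:wait,W:car3-GO | queues: N=0 E=1 S=0 W=1
Cars crossed by step 4: 4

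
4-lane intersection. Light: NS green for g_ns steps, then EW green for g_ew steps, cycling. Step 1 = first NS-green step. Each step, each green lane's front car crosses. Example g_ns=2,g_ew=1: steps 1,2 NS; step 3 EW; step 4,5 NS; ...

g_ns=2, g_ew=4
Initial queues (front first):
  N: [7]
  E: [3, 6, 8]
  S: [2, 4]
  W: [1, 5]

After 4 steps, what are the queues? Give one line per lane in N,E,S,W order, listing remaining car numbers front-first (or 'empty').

Step 1 [NS]: N:car7-GO,E:wait,S:car2-GO,W:wait | queues: N=0 E=3 S=1 W=2
Step 2 [NS]: N:empty,E:wait,S:car4-GO,W:wait | queues: N=0 E=3 S=0 W=2
Step 3 [EW]: N:wait,E:car3-GO,S:wait,W:car1-GO | queues: N=0 E=2 S=0 W=1
Step 4 [EW]: N:wait,E:car6-GO,S:wait,W:car5-GO | queues: N=0 E=1 S=0 W=0

N: empty
E: 8
S: empty
W: empty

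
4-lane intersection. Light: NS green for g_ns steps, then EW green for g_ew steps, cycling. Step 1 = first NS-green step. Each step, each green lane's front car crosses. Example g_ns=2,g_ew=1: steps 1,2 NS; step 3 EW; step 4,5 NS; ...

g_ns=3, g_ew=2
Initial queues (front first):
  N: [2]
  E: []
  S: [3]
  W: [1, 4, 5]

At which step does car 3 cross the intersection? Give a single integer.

Step 1 [NS]: N:car2-GO,E:wait,S:car3-GO,W:wait | queues: N=0 E=0 S=0 W=3
Step 2 [NS]: N:empty,E:wait,S:empty,W:wait | queues: N=0 E=0 S=0 W=3
Step 3 [NS]: N:empty,E:wait,S:empty,W:wait | queues: N=0 E=0 S=0 W=3
Step 4 [EW]: N:wait,E:empty,S:wait,W:car1-GO | queues: N=0 E=0 S=0 W=2
Step 5 [EW]: N:wait,E:empty,S:wait,W:car4-GO | queues: N=0 E=0 S=0 W=1
Step 6 [NS]: N:empty,E:wait,S:empty,W:wait | queues: N=0 E=0 S=0 W=1
Step 7 [NS]: N:empty,E:wait,S:empty,W:wait | queues: N=0 E=0 S=0 W=1
Step 8 [NS]: N:empty,E:wait,S:empty,W:wait | queues: N=0 E=0 S=0 W=1
Step 9 [EW]: N:wait,E:empty,S:wait,W:car5-GO | queues: N=0 E=0 S=0 W=0
Car 3 crosses at step 1

1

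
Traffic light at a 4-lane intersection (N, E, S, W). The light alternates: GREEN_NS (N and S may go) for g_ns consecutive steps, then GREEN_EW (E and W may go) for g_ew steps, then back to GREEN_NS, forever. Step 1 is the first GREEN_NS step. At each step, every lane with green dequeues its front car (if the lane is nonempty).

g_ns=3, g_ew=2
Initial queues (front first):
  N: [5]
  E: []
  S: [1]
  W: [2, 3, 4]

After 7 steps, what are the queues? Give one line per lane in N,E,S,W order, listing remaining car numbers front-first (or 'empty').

Step 1 [NS]: N:car5-GO,E:wait,S:car1-GO,W:wait | queues: N=0 E=0 S=0 W=3
Step 2 [NS]: N:empty,E:wait,S:empty,W:wait | queues: N=0 E=0 S=0 W=3
Step 3 [NS]: N:empty,E:wait,S:empty,W:wait | queues: N=0 E=0 S=0 W=3
Step 4 [EW]: N:wait,E:empty,S:wait,W:car2-GO | queues: N=0 E=0 S=0 W=2
Step 5 [EW]: N:wait,E:empty,S:wait,W:car3-GO | queues: N=0 E=0 S=0 W=1
Step 6 [NS]: N:empty,E:wait,S:empty,W:wait | queues: N=0 E=0 S=0 W=1
Step 7 [NS]: N:empty,E:wait,S:empty,W:wait | queues: N=0 E=0 S=0 W=1

N: empty
E: empty
S: empty
W: 4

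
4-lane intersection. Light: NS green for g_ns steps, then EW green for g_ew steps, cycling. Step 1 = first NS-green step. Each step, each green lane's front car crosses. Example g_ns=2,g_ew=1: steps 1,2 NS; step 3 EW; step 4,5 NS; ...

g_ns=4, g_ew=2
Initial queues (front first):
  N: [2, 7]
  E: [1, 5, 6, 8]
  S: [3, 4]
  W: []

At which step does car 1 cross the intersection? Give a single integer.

Step 1 [NS]: N:car2-GO,E:wait,S:car3-GO,W:wait | queues: N=1 E=4 S=1 W=0
Step 2 [NS]: N:car7-GO,E:wait,S:car4-GO,W:wait | queues: N=0 E=4 S=0 W=0
Step 3 [NS]: N:empty,E:wait,S:empty,W:wait | queues: N=0 E=4 S=0 W=0
Step 4 [NS]: N:empty,E:wait,S:empty,W:wait | queues: N=0 E=4 S=0 W=0
Step 5 [EW]: N:wait,E:car1-GO,S:wait,W:empty | queues: N=0 E=3 S=0 W=0
Step 6 [EW]: N:wait,E:car5-GO,S:wait,W:empty | queues: N=0 E=2 S=0 W=0
Step 7 [NS]: N:empty,E:wait,S:empty,W:wait | queues: N=0 E=2 S=0 W=0
Step 8 [NS]: N:empty,E:wait,S:empty,W:wait | queues: N=0 E=2 S=0 W=0
Step 9 [NS]: N:empty,E:wait,S:empty,W:wait | queues: N=0 E=2 S=0 W=0
Step 10 [NS]: N:empty,E:wait,S:empty,W:wait | queues: N=0 E=2 S=0 W=0
Step 11 [EW]: N:wait,E:car6-GO,S:wait,W:empty | queues: N=0 E=1 S=0 W=0
Step 12 [EW]: N:wait,E:car8-GO,S:wait,W:empty | queues: N=0 E=0 S=0 W=0
Car 1 crosses at step 5

5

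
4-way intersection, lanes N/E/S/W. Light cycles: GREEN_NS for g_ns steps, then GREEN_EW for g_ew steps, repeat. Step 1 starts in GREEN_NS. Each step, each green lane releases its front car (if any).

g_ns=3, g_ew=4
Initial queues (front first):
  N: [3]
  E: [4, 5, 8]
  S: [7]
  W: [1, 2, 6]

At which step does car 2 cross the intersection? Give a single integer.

Step 1 [NS]: N:car3-GO,E:wait,S:car7-GO,W:wait | queues: N=0 E=3 S=0 W=3
Step 2 [NS]: N:empty,E:wait,S:empty,W:wait | queues: N=0 E=3 S=0 W=3
Step 3 [NS]: N:empty,E:wait,S:empty,W:wait | queues: N=0 E=3 S=0 W=3
Step 4 [EW]: N:wait,E:car4-GO,S:wait,W:car1-GO | queues: N=0 E=2 S=0 W=2
Step 5 [EW]: N:wait,E:car5-GO,S:wait,W:car2-GO | queues: N=0 E=1 S=0 W=1
Step 6 [EW]: N:wait,E:car8-GO,S:wait,W:car6-GO | queues: N=0 E=0 S=0 W=0
Car 2 crosses at step 5

5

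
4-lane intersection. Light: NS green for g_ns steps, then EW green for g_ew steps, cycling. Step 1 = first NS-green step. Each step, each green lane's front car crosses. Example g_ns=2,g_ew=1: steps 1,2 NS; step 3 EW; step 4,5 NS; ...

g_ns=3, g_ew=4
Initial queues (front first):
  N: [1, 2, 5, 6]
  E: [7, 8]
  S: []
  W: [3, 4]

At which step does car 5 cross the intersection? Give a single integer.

Step 1 [NS]: N:car1-GO,E:wait,S:empty,W:wait | queues: N=3 E=2 S=0 W=2
Step 2 [NS]: N:car2-GO,E:wait,S:empty,W:wait | queues: N=2 E=2 S=0 W=2
Step 3 [NS]: N:car5-GO,E:wait,S:empty,W:wait | queues: N=1 E=2 S=0 W=2
Step 4 [EW]: N:wait,E:car7-GO,S:wait,W:car3-GO | queues: N=1 E=1 S=0 W=1
Step 5 [EW]: N:wait,E:car8-GO,S:wait,W:car4-GO | queues: N=1 E=0 S=0 W=0
Step 6 [EW]: N:wait,E:empty,S:wait,W:empty | queues: N=1 E=0 S=0 W=0
Step 7 [EW]: N:wait,E:empty,S:wait,W:empty | queues: N=1 E=0 S=0 W=0
Step 8 [NS]: N:car6-GO,E:wait,S:empty,W:wait | queues: N=0 E=0 S=0 W=0
Car 5 crosses at step 3

3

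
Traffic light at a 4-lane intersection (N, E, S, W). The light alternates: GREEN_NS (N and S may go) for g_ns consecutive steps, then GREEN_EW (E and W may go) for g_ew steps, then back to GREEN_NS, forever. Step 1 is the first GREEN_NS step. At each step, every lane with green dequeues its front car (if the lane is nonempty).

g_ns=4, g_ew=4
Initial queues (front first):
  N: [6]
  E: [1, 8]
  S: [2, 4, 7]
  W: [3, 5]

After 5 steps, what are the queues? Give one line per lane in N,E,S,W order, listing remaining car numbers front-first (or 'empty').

Step 1 [NS]: N:car6-GO,E:wait,S:car2-GO,W:wait | queues: N=0 E=2 S=2 W=2
Step 2 [NS]: N:empty,E:wait,S:car4-GO,W:wait | queues: N=0 E=2 S=1 W=2
Step 3 [NS]: N:empty,E:wait,S:car7-GO,W:wait | queues: N=0 E=2 S=0 W=2
Step 4 [NS]: N:empty,E:wait,S:empty,W:wait | queues: N=0 E=2 S=0 W=2
Step 5 [EW]: N:wait,E:car1-GO,S:wait,W:car3-GO | queues: N=0 E=1 S=0 W=1

N: empty
E: 8
S: empty
W: 5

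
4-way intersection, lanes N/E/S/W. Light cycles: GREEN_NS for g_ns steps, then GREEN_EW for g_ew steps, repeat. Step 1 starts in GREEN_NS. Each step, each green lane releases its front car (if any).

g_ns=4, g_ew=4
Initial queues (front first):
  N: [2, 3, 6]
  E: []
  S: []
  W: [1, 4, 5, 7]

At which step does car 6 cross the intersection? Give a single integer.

Step 1 [NS]: N:car2-GO,E:wait,S:empty,W:wait | queues: N=2 E=0 S=0 W=4
Step 2 [NS]: N:car3-GO,E:wait,S:empty,W:wait | queues: N=1 E=0 S=0 W=4
Step 3 [NS]: N:car6-GO,E:wait,S:empty,W:wait | queues: N=0 E=0 S=0 W=4
Step 4 [NS]: N:empty,E:wait,S:empty,W:wait | queues: N=0 E=0 S=0 W=4
Step 5 [EW]: N:wait,E:empty,S:wait,W:car1-GO | queues: N=0 E=0 S=0 W=3
Step 6 [EW]: N:wait,E:empty,S:wait,W:car4-GO | queues: N=0 E=0 S=0 W=2
Step 7 [EW]: N:wait,E:empty,S:wait,W:car5-GO | queues: N=0 E=0 S=0 W=1
Step 8 [EW]: N:wait,E:empty,S:wait,W:car7-GO | queues: N=0 E=0 S=0 W=0
Car 6 crosses at step 3

3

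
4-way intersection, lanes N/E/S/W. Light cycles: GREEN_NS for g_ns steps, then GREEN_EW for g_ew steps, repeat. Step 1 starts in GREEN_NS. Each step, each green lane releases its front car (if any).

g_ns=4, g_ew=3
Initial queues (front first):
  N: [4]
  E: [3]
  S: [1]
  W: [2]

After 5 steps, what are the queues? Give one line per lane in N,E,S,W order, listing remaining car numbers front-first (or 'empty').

Step 1 [NS]: N:car4-GO,E:wait,S:car1-GO,W:wait | queues: N=0 E=1 S=0 W=1
Step 2 [NS]: N:empty,E:wait,S:empty,W:wait | queues: N=0 E=1 S=0 W=1
Step 3 [NS]: N:empty,E:wait,S:empty,W:wait | queues: N=0 E=1 S=0 W=1
Step 4 [NS]: N:empty,E:wait,S:empty,W:wait | queues: N=0 E=1 S=0 W=1
Step 5 [EW]: N:wait,E:car3-GO,S:wait,W:car2-GO | queues: N=0 E=0 S=0 W=0

N: empty
E: empty
S: empty
W: empty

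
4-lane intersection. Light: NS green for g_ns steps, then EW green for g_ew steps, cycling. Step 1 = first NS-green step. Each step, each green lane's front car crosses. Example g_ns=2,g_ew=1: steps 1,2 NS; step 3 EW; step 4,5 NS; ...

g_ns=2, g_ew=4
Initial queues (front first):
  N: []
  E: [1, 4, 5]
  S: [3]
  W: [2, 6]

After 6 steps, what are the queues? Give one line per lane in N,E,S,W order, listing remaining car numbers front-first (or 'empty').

Step 1 [NS]: N:empty,E:wait,S:car3-GO,W:wait | queues: N=0 E=3 S=0 W=2
Step 2 [NS]: N:empty,E:wait,S:empty,W:wait | queues: N=0 E=3 S=0 W=2
Step 3 [EW]: N:wait,E:car1-GO,S:wait,W:car2-GO | queues: N=0 E=2 S=0 W=1
Step 4 [EW]: N:wait,E:car4-GO,S:wait,W:car6-GO | queues: N=0 E=1 S=0 W=0
Step 5 [EW]: N:wait,E:car5-GO,S:wait,W:empty | queues: N=0 E=0 S=0 W=0

N: empty
E: empty
S: empty
W: empty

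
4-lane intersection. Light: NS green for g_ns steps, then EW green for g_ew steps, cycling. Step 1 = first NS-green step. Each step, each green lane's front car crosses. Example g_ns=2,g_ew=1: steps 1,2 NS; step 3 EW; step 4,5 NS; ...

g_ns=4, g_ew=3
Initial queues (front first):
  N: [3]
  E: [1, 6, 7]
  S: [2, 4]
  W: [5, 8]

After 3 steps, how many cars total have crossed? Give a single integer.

Answer: 3

Derivation:
Step 1 [NS]: N:car3-GO,E:wait,S:car2-GO,W:wait | queues: N=0 E=3 S=1 W=2
Step 2 [NS]: N:empty,E:wait,S:car4-GO,W:wait | queues: N=0 E=3 S=0 W=2
Step 3 [NS]: N:empty,E:wait,S:empty,W:wait | queues: N=0 E=3 S=0 W=2
Cars crossed by step 3: 3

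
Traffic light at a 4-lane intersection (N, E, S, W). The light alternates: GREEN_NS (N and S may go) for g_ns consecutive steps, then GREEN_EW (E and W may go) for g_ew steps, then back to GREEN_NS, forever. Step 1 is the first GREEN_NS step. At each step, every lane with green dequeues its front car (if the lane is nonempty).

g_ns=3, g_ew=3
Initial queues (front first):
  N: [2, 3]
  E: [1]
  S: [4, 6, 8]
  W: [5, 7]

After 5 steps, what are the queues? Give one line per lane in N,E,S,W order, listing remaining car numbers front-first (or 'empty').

Step 1 [NS]: N:car2-GO,E:wait,S:car4-GO,W:wait | queues: N=1 E=1 S=2 W=2
Step 2 [NS]: N:car3-GO,E:wait,S:car6-GO,W:wait | queues: N=0 E=1 S=1 W=2
Step 3 [NS]: N:empty,E:wait,S:car8-GO,W:wait | queues: N=0 E=1 S=0 W=2
Step 4 [EW]: N:wait,E:car1-GO,S:wait,W:car5-GO | queues: N=0 E=0 S=0 W=1
Step 5 [EW]: N:wait,E:empty,S:wait,W:car7-GO | queues: N=0 E=0 S=0 W=0

N: empty
E: empty
S: empty
W: empty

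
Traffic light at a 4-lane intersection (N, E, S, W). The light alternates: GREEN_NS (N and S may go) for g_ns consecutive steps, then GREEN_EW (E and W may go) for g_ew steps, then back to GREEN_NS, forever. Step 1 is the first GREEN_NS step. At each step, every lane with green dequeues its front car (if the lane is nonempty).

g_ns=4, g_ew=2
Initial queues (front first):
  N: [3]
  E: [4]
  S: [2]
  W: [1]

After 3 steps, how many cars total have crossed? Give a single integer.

Step 1 [NS]: N:car3-GO,E:wait,S:car2-GO,W:wait | queues: N=0 E=1 S=0 W=1
Step 2 [NS]: N:empty,E:wait,S:empty,W:wait | queues: N=0 E=1 S=0 W=1
Step 3 [NS]: N:empty,E:wait,S:empty,W:wait | queues: N=0 E=1 S=0 W=1
Cars crossed by step 3: 2

Answer: 2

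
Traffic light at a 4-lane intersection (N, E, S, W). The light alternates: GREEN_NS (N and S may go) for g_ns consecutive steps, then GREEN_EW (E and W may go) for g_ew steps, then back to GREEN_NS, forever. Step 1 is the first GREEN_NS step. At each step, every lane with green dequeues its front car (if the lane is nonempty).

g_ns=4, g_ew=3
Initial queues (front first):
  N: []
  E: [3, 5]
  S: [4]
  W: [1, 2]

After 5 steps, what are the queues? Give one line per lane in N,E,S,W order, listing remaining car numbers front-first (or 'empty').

Step 1 [NS]: N:empty,E:wait,S:car4-GO,W:wait | queues: N=0 E=2 S=0 W=2
Step 2 [NS]: N:empty,E:wait,S:empty,W:wait | queues: N=0 E=2 S=0 W=2
Step 3 [NS]: N:empty,E:wait,S:empty,W:wait | queues: N=0 E=2 S=0 W=2
Step 4 [NS]: N:empty,E:wait,S:empty,W:wait | queues: N=0 E=2 S=0 W=2
Step 5 [EW]: N:wait,E:car3-GO,S:wait,W:car1-GO | queues: N=0 E=1 S=0 W=1

N: empty
E: 5
S: empty
W: 2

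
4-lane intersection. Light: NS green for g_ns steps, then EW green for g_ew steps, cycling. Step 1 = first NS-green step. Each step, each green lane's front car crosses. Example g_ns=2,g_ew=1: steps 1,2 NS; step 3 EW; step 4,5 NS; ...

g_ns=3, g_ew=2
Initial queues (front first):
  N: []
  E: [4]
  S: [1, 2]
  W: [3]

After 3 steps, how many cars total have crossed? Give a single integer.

Answer: 2

Derivation:
Step 1 [NS]: N:empty,E:wait,S:car1-GO,W:wait | queues: N=0 E=1 S=1 W=1
Step 2 [NS]: N:empty,E:wait,S:car2-GO,W:wait | queues: N=0 E=1 S=0 W=1
Step 3 [NS]: N:empty,E:wait,S:empty,W:wait | queues: N=0 E=1 S=0 W=1
Cars crossed by step 3: 2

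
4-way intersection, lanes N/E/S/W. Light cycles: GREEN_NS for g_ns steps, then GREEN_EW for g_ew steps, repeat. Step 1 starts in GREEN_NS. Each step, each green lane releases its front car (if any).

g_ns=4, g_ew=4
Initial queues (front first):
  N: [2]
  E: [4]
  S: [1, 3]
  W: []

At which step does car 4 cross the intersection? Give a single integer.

Step 1 [NS]: N:car2-GO,E:wait,S:car1-GO,W:wait | queues: N=0 E=1 S=1 W=0
Step 2 [NS]: N:empty,E:wait,S:car3-GO,W:wait | queues: N=0 E=1 S=0 W=0
Step 3 [NS]: N:empty,E:wait,S:empty,W:wait | queues: N=0 E=1 S=0 W=0
Step 4 [NS]: N:empty,E:wait,S:empty,W:wait | queues: N=0 E=1 S=0 W=0
Step 5 [EW]: N:wait,E:car4-GO,S:wait,W:empty | queues: N=0 E=0 S=0 W=0
Car 4 crosses at step 5

5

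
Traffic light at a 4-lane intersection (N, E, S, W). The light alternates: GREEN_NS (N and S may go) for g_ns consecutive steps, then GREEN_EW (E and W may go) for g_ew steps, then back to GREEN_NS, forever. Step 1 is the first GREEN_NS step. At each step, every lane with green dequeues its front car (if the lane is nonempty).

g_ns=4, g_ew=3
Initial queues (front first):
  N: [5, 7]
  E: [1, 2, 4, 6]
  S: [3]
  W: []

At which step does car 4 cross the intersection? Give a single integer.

Step 1 [NS]: N:car5-GO,E:wait,S:car3-GO,W:wait | queues: N=1 E=4 S=0 W=0
Step 2 [NS]: N:car7-GO,E:wait,S:empty,W:wait | queues: N=0 E=4 S=0 W=0
Step 3 [NS]: N:empty,E:wait,S:empty,W:wait | queues: N=0 E=4 S=0 W=0
Step 4 [NS]: N:empty,E:wait,S:empty,W:wait | queues: N=0 E=4 S=0 W=0
Step 5 [EW]: N:wait,E:car1-GO,S:wait,W:empty | queues: N=0 E=3 S=0 W=0
Step 6 [EW]: N:wait,E:car2-GO,S:wait,W:empty | queues: N=0 E=2 S=0 W=0
Step 7 [EW]: N:wait,E:car4-GO,S:wait,W:empty | queues: N=0 E=1 S=0 W=0
Step 8 [NS]: N:empty,E:wait,S:empty,W:wait | queues: N=0 E=1 S=0 W=0
Step 9 [NS]: N:empty,E:wait,S:empty,W:wait | queues: N=0 E=1 S=0 W=0
Step 10 [NS]: N:empty,E:wait,S:empty,W:wait | queues: N=0 E=1 S=0 W=0
Step 11 [NS]: N:empty,E:wait,S:empty,W:wait | queues: N=0 E=1 S=0 W=0
Step 12 [EW]: N:wait,E:car6-GO,S:wait,W:empty | queues: N=0 E=0 S=0 W=0
Car 4 crosses at step 7

7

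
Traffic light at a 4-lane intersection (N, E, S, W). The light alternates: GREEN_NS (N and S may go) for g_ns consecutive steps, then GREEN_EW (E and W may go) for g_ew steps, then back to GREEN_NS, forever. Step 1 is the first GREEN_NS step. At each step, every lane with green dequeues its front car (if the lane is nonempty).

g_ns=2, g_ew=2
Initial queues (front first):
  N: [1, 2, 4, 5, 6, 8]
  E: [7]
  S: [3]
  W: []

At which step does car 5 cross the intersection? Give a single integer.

Step 1 [NS]: N:car1-GO,E:wait,S:car3-GO,W:wait | queues: N=5 E=1 S=0 W=0
Step 2 [NS]: N:car2-GO,E:wait,S:empty,W:wait | queues: N=4 E=1 S=0 W=0
Step 3 [EW]: N:wait,E:car7-GO,S:wait,W:empty | queues: N=4 E=0 S=0 W=0
Step 4 [EW]: N:wait,E:empty,S:wait,W:empty | queues: N=4 E=0 S=0 W=0
Step 5 [NS]: N:car4-GO,E:wait,S:empty,W:wait | queues: N=3 E=0 S=0 W=0
Step 6 [NS]: N:car5-GO,E:wait,S:empty,W:wait | queues: N=2 E=0 S=0 W=0
Step 7 [EW]: N:wait,E:empty,S:wait,W:empty | queues: N=2 E=0 S=0 W=0
Step 8 [EW]: N:wait,E:empty,S:wait,W:empty | queues: N=2 E=0 S=0 W=0
Step 9 [NS]: N:car6-GO,E:wait,S:empty,W:wait | queues: N=1 E=0 S=0 W=0
Step 10 [NS]: N:car8-GO,E:wait,S:empty,W:wait | queues: N=0 E=0 S=0 W=0
Car 5 crosses at step 6

6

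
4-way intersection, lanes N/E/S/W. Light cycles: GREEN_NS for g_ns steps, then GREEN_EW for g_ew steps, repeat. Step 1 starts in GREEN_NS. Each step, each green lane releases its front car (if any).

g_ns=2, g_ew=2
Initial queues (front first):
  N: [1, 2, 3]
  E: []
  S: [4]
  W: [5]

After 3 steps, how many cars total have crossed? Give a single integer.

Step 1 [NS]: N:car1-GO,E:wait,S:car4-GO,W:wait | queues: N=2 E=0 S=0 W=1
Step 2 [NS]: N:car2-GO,E:wait,S:empty,W:wait | queues: N=1 E=0 S=0 W=1
Step 3 [EW]: N:wait,E:empty,S:wait,W:car5-GO | queues: N=1 E=0 S=0 W=0
Cars crossed by step 3: 4

Answer: 4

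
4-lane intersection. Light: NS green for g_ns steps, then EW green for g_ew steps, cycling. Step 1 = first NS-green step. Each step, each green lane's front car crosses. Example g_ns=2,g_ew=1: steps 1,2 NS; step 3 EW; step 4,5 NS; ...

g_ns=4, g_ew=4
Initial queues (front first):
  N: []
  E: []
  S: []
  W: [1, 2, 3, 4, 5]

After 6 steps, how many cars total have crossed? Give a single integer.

Answer: 2

Derivation:
Step 1 [NS]: N:empty,E:wait,S:empty,W:wait | queues: N=0 E=0 S=0 W=5
Step 2 [NS]: N:empty,E:wait,S:empty,W:wait | queues: N=0 E=0 S=0 W=5
Step 3 [NS]: N:empty,E:wait,S:empty,W:wait | queues: N=0 E=0 S=0 W=5
Step 4 [NS]: N:empty,E:wait,S:empty,W:wait | queues: N=0 E=0 S=0 W=5
Step 5 [EW]: N:wait,E:empty,S:wait,W:car1-GO | queues: N=0 E=0 S=0 W=4
Step 6 [EW]: N:wait,E:empty,S:wait,W:car2-GO | queues: N=0 E=0 S=0 W=3
Cars crossed by step 6: 2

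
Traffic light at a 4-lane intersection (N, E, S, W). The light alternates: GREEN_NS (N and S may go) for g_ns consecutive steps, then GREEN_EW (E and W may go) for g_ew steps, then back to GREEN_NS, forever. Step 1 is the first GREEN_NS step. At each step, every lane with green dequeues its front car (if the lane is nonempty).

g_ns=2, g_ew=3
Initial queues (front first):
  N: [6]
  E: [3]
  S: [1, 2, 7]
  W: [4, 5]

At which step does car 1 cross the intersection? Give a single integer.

Step 1 [NS]: N:car6-GO,E:wait,S:car1-GO,W:wait | queues: N=0 E=1 S=2 W=2
Step 2 [NS]: N:empty,E:wait,S:car2-GO,W:wait | queues: N=0 E=1 S=1 W=2
Step 3 [EW]: N:wait,E:car3-GO,S:wait,W:car4-GO | queues: N=0 E=0 S=1 W=1
Step 4 [EW]: N:wait,E:empty,S:wait,W:car5-GO | queues: N=0 E=0 S=1 W=0
Step 5 [EW]: N:wait,E:empty,S:wait,W:empty | queues: N=0 E=0 S=1 W=0
Step 6 [NS]: N:empty,E:wait,S:car7-GO,W:wait | queues: N=0 E=0 S=0 W=0
Car 1 crosses at step 1

1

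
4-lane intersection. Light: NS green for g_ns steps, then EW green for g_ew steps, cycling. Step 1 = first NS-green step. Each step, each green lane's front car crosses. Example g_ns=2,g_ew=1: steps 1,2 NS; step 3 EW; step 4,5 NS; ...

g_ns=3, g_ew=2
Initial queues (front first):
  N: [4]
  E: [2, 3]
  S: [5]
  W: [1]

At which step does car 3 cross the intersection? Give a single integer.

Step 1 [NS]: N:car4-GO,E:wait,S:car5-GO,W:wait | queues: N=0 E=2 S=0 W=1
Step 2 [NS]: N:empty,E:wait,S:empty,W:wait | queues: N=0 E=2 S=0 W=1
Step 3 [NS]: N:empty,E:wait,S:empty,W:wait | queues: N=0 E=2 S=0 W=1
Step 4 [EW]: N:wait,E:car2-GO,S:wait,W:car1-GO | queues: N=0 E=1 S=0 W=0
Step 5 [EW]: N:wait,E:car3-GO,S:wait,W:empty | queues: N=0 E=0 S=0 W=0
Car 3 crosses at step 5

5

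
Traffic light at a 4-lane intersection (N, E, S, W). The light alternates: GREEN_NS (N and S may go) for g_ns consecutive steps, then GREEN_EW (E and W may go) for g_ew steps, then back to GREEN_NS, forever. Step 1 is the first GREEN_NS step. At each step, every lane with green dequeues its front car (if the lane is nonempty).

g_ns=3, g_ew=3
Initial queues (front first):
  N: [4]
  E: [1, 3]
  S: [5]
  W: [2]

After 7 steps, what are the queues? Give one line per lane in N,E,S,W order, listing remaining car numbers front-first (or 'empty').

Step 1 [NS]: N:car4-GO,E:wait,S:car5-GO,W:wait | queues: N=0 E=2 S=0 W=1
Step 2 [NS]: N:empty,E:wait,S:empty,W:wait | queues: N=0 E=2 S=0 W=1
Step 3 [NS]: N:empty,E:wait,S:empty,W:wait | queues: N=0 E=2 S=0 W=1
Step 4 [EW]: N:wait,E:car1-GO,S:wait,W:car2-GO | queues: N=0 E=1 S=0 W=0
Step 5 [EW]: N:wait,E:car3-GO,S:wait,W:empty | queues: N=0 E=0 S=0 W=0

N: empty
E: empty
S: empty
W: empty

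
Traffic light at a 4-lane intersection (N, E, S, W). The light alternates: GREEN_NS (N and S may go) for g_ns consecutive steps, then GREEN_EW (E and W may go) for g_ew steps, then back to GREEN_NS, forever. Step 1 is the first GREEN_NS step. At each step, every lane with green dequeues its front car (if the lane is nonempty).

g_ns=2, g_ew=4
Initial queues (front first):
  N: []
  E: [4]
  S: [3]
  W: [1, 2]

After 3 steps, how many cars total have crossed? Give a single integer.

Answer: 3

Derivation:
Step 1 [NS]: N:empty,E:wait,S:car3-GO,W:wait | queues: N=0 E=1 S=0 W=2
Step 2 [NS]: N:empty,E:wait,S:empty,W:wait | queues: N=0 E=1 S=0 W=2
Step 3 [EW]: N:wait,E:car4-GO,S:wait,W:car1-GO | queues: N=0 E=0 S=0 W=1
Cars crossed by step 3: 3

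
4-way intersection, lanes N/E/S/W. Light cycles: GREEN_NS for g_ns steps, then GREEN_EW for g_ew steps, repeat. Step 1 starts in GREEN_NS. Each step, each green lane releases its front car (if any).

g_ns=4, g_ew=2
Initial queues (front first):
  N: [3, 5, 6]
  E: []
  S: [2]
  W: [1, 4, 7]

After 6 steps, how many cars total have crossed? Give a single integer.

Answer: 6

Derivation:
Step 1 [NS]: N:car3-GO,E:wait,S:car2-GO,W:wait | queues: N=2 E=0 S=0 W=3
Step 2 [NS]: N:car5-GO,E:wait,S:empty,W:wait | queues: N=1 E=0 S=0 W=3
Step 3 [NS]: N:car6-GO,E:wait,S:empty,W:wait | queues: N=0 E=0 S=0 W=3
Step 4 [NS]: N:empty,E:wait,S:empty,W:wait | queues: N=0 E=0 S=0 W=3
Step 5 [EW]: N:wait,E:empty,S:wait,W:car1-GO | queues: N=0 E=0 S=0 W=2
Step 6 [EW]: N:wait,E:empty,S:wait,W:car4-GO | queues: N=0 E=0 S=0 W=1
Cars crossed by step 6: 6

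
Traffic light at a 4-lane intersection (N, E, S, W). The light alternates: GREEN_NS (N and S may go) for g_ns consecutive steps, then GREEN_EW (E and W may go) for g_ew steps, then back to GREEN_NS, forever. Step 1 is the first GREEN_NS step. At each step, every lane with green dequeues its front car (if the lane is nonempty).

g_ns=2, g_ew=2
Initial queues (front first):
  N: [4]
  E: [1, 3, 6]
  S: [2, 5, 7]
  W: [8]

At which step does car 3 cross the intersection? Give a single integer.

Step 1 [NS]: N:car4-GO,E:wait,S:car2-GO,W:wait | queues: N=0 E=3 S=2 W=1
Step 2 [NS]: N:empty,E:wait,S:car5-GO,W:wait | queues: N=0 E=3 S=1 W=1
Step 3 [EW]: N:wait,E:car1-GO,S:wait,W:car8-GO | queues: N=0 E=2 S=1 W=0
Step 4 [EW]: N:wait,E:car3-GO,S:wait,W:empty | queues: N=0 E=1 S=1 W=0
Step 5 [NS]: N:empty,E:wait,S:car7-GO,W:wait | queues: N=0 E=1 S=0 W=0
Step 6 [NS]: N:empty,E:wait,S:empty,W:wait | queues: N=0 E=1 S=0 W=0
Step 7 [EW]: N:wait,E:car6-GO,S:wait,W:empty | queues: N=0 E=0 S=0 W=0
Car 3 crosses at step 4

4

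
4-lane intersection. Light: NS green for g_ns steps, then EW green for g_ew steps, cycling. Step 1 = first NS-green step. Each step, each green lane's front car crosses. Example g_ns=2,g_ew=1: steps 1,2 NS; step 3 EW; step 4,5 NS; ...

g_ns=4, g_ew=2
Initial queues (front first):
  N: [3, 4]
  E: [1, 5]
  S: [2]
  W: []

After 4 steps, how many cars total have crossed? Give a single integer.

Answer: 3

Derivation:
Step 1 [NS]: N:car3-GO,E:wait,S:car2-GO,W:wait | queues: N=1 E=2 S=0 W=0
Step 2 [NS]: N:car4-GO,E:wait,S:empty,W:wait | queues: N=0 E=2 S=0 W=0
Step 3 [NS]: N:empty,E:wait,S:empty,W:wait | queues: N=0 E=2 S=0 W=0
Step 4 [NS]: N:empty,E:wait,S:empty,W:wait | queues: N=0 E=2 S=0 W=0
Cars crossed by step 4: 3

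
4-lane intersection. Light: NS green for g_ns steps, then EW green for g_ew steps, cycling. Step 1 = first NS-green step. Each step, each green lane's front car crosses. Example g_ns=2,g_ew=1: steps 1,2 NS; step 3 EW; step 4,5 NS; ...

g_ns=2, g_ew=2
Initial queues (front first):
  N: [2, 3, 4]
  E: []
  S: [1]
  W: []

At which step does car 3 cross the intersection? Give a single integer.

Step 1 [NS]: N:car2-GO,E:wait,S:car1-GO,W:wait | queues: N=2 E=0 S=0 W=0
Step 2 [NS]: N:car3-GO,E:wait,S:empty,W:wait | queues: N=1 E=0 S=0 W=0
Step 3 [EW]: N:wait,E:empty,S:wait,W:empty | queues: N=1 E=0 S=0 W=0
Step 4 [EW]: N:wait,E:empty,S:wait,W:empty | queues: N=1 E=0 S=0 W=0
Step 5 [NS]: N:car4-GO,E:wait,S:empty,W:wait | queues: N=0 E=0 S=0 W=0
Car 3 crosses at step 2

2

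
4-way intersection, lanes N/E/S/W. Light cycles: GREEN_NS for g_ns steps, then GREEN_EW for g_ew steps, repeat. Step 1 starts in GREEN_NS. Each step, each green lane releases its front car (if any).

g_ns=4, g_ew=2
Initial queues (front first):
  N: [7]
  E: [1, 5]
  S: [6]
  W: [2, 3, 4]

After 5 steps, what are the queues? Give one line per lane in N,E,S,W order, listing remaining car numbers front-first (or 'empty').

Step 1 [NS]: N:car7-GO,E:wait,S:car6-GO,W:wait | queues: N=0 E=2 S=0 W=3
Step 2 [NS]: N:empty,E:wait,S:empty,W:wait | queues: N=0 E=2 S=0 W=3
Step 3 [NS]: N:empty,E:wait,S:empty,W:wait | queues: N=0 E=2 S=0 W=3
Step 4 [NS]: N:empty,E:wait,S:empty,W:wait | queues: N=0 E=2 S=0 W=3
Step 5 [EW]: N:wait,E:car1-GO,S:wait,W:car2-GO | queues: N=0 E=1 S=0 W=2

N: empty
E: 5
S: empty
W: 3 4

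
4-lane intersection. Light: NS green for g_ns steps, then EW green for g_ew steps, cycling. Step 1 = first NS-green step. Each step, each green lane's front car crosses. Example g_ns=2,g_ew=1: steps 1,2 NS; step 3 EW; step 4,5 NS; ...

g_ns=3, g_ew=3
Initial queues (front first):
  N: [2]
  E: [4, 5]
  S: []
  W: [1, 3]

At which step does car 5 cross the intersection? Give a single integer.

Step 1 [NS]: N:car2-GO,E:wait,S:empty,W:wait | queues: N=0 E=2 S=0 W=2
Step 2 [NS]: N:empty,E:wait,S:empty,W:wait | queues: N=0 E=2 S=0 W=2
Step 3 [NS]: N:empty,E:wait,S:empty,W:wait | queues: N=0 E=2 S=0 W=2
Step 4 [EW]: N:wait,E:car4-GO,S:wait,W:car1-GO | queues: N=0 E=1 S=0 W=1
Step 5 [EW]: N:wait,E:car5-GO,S:wait,W:car3-GO | queues: N=0 E=0 S=0 W=0
Car 5 crosses at step 5

5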